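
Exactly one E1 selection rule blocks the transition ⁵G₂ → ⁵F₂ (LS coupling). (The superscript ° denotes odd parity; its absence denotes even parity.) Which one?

parity

Parity must change: even → even — fails.
ΔS = 0: S: 2 → 2 — passes.
ΔL = 0, ±1 (not L=0↔0): L: 4 → 3, ΔL = -1 — passes.
ΔJ = 0, ±1 (not J=0↔0): J: 2 → 2, ΔJ = +0 — passes.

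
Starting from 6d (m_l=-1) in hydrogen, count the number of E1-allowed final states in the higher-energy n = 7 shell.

E1 requires Δl = ±1, so l_f ∈ {1, 3}; with 0 ≤ l_f ≤ n_f−1 = 6, the allowed l_f values are {1, 3}.
For l_f = 1: m_f ∈ {m_i−1, m_i, m_i+1} ∩ [−1, 1] = {-1, 0} → 2 states.
For l_f = 3: m_f ∈ {m_i−1, m_i, m_i+1} ∩ [−3, 3] = {-2, -1, 0} → 3 states.
Total: 5.

5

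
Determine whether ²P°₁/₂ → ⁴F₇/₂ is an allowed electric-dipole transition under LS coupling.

forbidden

ΔL = 0, ±1 (not L=0↔0): L: 1 → 3, ΔL = +2 — fails.
ΔS = 0: S: 1/2 → 3/2 — fails.
ΔJ = 0, ±1 (not J=0↔0): J: 1/2 → 7/2, ΔJ = +3 — fails.
Parity must change: odd → even — ok.
Rule(s) violated: ΔS, ΔL, ΔJ.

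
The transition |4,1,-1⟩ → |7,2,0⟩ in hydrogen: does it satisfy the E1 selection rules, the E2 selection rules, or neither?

Δl = 2 − 1 = +1; l_i + l_f = 3.
Δm_l = +1.
E1 (Δl = ±1, |Δm_l| ≤ 1): satisfied.
E2 (Δl = 0,±2, l_i+l_f ≥ 2, |Δm_l| ≤ 2): not satisfied.

E1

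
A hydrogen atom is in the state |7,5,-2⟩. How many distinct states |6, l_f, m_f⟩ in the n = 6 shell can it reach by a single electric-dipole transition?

3

E1 requires Δl = ±1, so l_f ∈ {4, 6}; with 0 ≤ l_f ≤ n_f−1 = 5, the allowed l_f values are {4}.
For l_f = 4: m_f ∈ {m_i−1, m_i, m_i+1} ∩ [−4, 4] = {-3, -2, -1} → 3 states.
Total: 3.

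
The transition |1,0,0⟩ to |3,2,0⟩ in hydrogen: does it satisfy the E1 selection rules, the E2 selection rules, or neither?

Δl = 2 − 0 = +2; l_i + l_f = 2.
Δm_l = +0.
E1 (Δl = ±1, |Δm_l| ≤ 1): not satisfied.
E2 (Δl = 0,±2, l_i+l_f ≥ 2, |Δm_l| ≤ 2): satisfied.

E2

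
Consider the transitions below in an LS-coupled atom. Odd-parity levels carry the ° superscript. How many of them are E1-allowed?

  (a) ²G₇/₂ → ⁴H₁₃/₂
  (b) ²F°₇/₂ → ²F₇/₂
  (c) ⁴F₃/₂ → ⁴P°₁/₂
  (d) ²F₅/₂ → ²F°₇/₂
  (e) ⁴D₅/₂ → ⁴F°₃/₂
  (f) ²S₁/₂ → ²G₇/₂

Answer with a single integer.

3

(a) forbidden (parity, ΔS, ΔJ fail)
(b) allowed
(c) forbidden (ΔL fails)
(d) allowed
(e) allowed
(f) forbidden (parity, ΔL, ΔJ fail)
Total allowed: 3 of 6.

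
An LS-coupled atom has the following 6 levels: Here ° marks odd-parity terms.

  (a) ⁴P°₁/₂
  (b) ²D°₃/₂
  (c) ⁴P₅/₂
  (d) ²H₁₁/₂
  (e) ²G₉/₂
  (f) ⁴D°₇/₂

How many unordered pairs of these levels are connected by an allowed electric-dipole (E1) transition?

(a)–(b): forbidden (parity, ΔS).
(a)–(c): forbidden (ΔJ).
(a)–(d): forbidden (ΔS, ΔL, ΔJ).
(a)–(e): forbidden (ΔS, ΔL, ΔJ).
(a)–(f): forbidden (parity, ΔJ).
(b)–(c): forbidden (ΔS).
(b)–(d): forbidden (ΔL, ΔJ).
(b)–(e): forbidden (ΔL, ΔJ).
(b)–(f): forbidden (parity, ΔS, ΔJ).
(c)–(d): forbidden (parity, ΔS, ΔL, ΔJ).
(c)–(e): forbidden (parity, ΔS, ΔL, ΔJ).
(c)–(f): allowed.
(d)–(e): forbidden (parity).
(d)–(f): forbidden (ΔS, ΔL, ΔJ).
(e)–(f): forbidden (ΔS, ΔL).
Allowed pairs: 1 of 15.

1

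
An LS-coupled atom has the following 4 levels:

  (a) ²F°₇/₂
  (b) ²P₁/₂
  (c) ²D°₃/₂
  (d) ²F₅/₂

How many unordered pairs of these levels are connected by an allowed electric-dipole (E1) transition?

(a)–(b): forbidden (ΔL, ΔJ).
(a)–(c): forbidden (parity, ΔJ).
(a)–(d): allowed.
(b)–(c): allowed.
(b)–(d): forbidden (parity, ΔL, ΔJ).
(c)–(d): allowed.
Allowed pairs: 3 of 6.

3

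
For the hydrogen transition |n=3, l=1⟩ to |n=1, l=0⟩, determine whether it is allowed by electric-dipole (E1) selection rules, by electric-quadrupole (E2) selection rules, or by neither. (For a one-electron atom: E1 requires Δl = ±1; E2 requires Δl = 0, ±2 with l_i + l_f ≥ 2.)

Δl = 0 − 1 = -1; l_i + l_f = 1.
E1 (Δl = ±1): satisfied.
E2 (Δl = 0,±2, l_i+l_f ≥ 2): not satisfied.

E1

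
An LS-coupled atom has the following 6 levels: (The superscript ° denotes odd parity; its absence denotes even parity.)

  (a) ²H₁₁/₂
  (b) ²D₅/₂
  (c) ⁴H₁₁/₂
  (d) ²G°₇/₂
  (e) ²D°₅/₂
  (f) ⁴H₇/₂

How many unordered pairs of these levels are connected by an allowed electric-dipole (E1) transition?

(a)–(b): forbidden (parity, ΔL, ΔJ).
(a)–(c): forbidden (parity, ΔS).
(a)–(d): forbidden (ΔJ).
(a)–(e): forbidden (ΔL, ΔJ).
(a)–(f): forbidden (parity, ΔS, ΔJ).
(b)–(c): forbidden (parity, ΔS, ΔL, ΔJ).
(b)–(d): forbidden (ΔL).
(b)–(e): allowed.
(b)–(f): forbidden (parity, ΔS, ΔL).
(c)–(d): forbidden (ΔS, ΔJ).
(c)–(e): forbidden (ΔS, ΔL, ΔJ).
(c)–(f): forbidden (parity, ΔJ).
(d)–(e): forbidden (parity, ΔL).
(d)–(f): forbidden (ΔS).
(e)–(f): forbidden (ΔS, ΔL).
Allowed pairs: 1 of 15.

1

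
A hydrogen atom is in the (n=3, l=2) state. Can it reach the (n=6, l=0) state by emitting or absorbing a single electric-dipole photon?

forbidden

Initial l = 2, final l = 0, so Δl = -2. E1 requires Δl = ±1: ✗.
The transition is electric-dipole forbidden.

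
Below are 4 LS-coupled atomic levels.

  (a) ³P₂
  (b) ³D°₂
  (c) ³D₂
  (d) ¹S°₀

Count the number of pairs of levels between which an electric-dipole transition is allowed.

(a)–(b): allowed.
(a)–(c): forbidden (parity).
(a)–(d): forbidden (ΔS, ΔJ).
(b)–(c): allowed.
(b)–(d): forbidden (parity, ΔS, ΔL, ΔJ).
(c)–(d): forbidden (ΔS, ΔL, ΔJ).
Allowed pairs: 2 of 6.

2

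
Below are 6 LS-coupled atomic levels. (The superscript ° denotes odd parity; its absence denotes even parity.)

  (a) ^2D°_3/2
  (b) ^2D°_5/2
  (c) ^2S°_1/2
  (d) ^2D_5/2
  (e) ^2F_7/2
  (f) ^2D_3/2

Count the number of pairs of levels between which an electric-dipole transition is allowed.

5

(a)–(b): forbidden (parity).
(a)–(c): forbidden (parity, ΔL).
(a)–(d): allowed.
(a)–(e): forbidden (ΔJ).
(a)–(f): allowed.
(b)–(c): forbidden (parity, ΔL, ΔJ).
(b)–(d): allowed.
(b)–(e): allowed.
(b)–(f): allowed.
(c)–(d): forbidden (ΔL, ΔJ).
(c)–(e): forbidden (ΔL, ΔJ).
(c)–(f): forbidden (ΔL).
(d)–(e): forbidden (parity).
(d)–(f): forbidden (parity).
(e)–(f): forbidden (parity, ΔJ).
Allowed pairs: 5 of 15.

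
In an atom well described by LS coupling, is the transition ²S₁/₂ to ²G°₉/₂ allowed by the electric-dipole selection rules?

forbidden

Reading off the term symbols: S 1/2→1/2, L 0→4, J 1/2→9/2, parity even→odd.
ΔJ = 0, ±1 (not J=0↔0): J: 1/2 → 9/2, ΔJ = +4 — violated.
ΔL = 0, ±1 (not L=0↔0): L: 0 → 4, ΔL = +4 — violated.
ΔS = 0: S: 1/2 → 1/2 — satisfied.
Parity must change: even → odd — satisfied.
Rule(s) violated: ΔL, ΔJ.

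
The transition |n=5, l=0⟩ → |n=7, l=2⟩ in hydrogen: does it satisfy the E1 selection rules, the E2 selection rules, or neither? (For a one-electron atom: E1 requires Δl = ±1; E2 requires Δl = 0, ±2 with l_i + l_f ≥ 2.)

E2

Δl = 2 − 0 = +2; l_i + l_f = 2.
E1 (Δl = ±1): not satisfied.
E2 (Δl = 0,±2, l_i+l_f ≥ 2): satisfied.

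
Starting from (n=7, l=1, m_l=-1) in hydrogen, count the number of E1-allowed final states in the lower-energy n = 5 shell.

E1 requires Δl = ±1, so l_f ∈ {0, 2}; with 0 ≤ l_f ≤ n_f−1 = 4, the allowed l_f values are {0, 2}.
For l_f = 0: m_f ∈ {m_i−1, m_i, m_i+1} ∩ [−0, 0] = {0} → 1 state.
For l_f = 2: m_f ∈ {m_i−1, m_i, m_i+1} ∩ [−2, 2] = {-2, -1, 0} → 3 states.
Total: 4.

4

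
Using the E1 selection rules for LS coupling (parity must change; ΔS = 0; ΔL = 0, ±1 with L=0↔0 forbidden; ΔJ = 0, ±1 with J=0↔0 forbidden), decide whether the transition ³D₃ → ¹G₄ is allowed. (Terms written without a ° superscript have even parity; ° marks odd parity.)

Initial level: S=1, L=2, J=3, parity even. Final level: S=0, L=4, J=4, parity even.
Parity must change: even → even — fails.
ΔS = 0: S: 1 → 0 — fails.
ΔL = 0, ±1 (not L=0↔0): L: 2 → 4, ΔL = +2 — fails.
ΔJ = 0, ±1 (not J=0↔0): J: 3 → 4, ΔJ = +1 — ok.
Rule(s) violated: parity, ΔS, ΔL.

forbidden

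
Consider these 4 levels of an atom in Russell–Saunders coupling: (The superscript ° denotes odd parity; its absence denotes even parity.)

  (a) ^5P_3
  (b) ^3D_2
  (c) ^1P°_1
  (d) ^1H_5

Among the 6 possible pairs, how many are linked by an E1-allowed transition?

0

(a)–(b): forbidden (parity, ΔS).
(a)–(c): forbidden (ΔS, ΔJ).
(a)–(d): forbidden (parity, ΔS, ΔL, ΔJ).
(b)–(c): forbidden (ΔS).
(b)–(d): forbidden (parity, ΔS, ΔL, ΔJ).
(c)–(d): forbidden (ΔL, ΔJ).
Allowed pairs: 0 of 6.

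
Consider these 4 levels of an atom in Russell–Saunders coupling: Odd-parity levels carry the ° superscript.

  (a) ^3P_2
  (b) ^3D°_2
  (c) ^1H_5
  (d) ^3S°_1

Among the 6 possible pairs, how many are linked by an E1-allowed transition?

(a)–(b): allowed.
(a)–(c): forbidden (parity, ΔS, ΔL, ΔJ).
(a)–(d): allowed.
(b)–(c): forbidden (ΔS, ΔL, ΔJ).
(b)–(d): forbidden (parity, ΔL).
(c)–(d): forbidden (ΔS, ΔL, ΔJ).
Allowed pairs: 2 of 6.

2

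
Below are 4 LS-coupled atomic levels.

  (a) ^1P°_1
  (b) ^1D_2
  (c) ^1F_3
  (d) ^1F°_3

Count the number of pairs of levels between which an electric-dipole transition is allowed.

(a)–(b): allowed.
(a)–(c): forbidden (ΔL, ΔJ).
(a)–(d): forbidden (parity, ΔL, ΔJ).
(b)–(c): forbidden (parity).
(b)–(d): allowed.
(c)–(d): allowed.
Allowed pairs: 3 of 6.

3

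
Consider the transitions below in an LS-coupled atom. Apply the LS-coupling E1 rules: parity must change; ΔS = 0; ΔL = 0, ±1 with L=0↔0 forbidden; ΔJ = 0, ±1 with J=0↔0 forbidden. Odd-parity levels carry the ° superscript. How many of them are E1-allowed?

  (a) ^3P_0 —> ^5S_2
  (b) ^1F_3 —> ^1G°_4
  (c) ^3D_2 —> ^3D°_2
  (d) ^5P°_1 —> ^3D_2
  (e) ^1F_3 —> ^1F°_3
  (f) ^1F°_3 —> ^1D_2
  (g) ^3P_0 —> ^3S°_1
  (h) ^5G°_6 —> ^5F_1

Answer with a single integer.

(a) forbidden (parity, ΔS, ΔJ fail)
(b) allowed
(c) allowed
(d) forbidden (ΔS fails)
(e) allowed
(f) allowed
(g) allowed
(h) forbidden (ΔJ fails)
Total allowed: 5 of 8.

5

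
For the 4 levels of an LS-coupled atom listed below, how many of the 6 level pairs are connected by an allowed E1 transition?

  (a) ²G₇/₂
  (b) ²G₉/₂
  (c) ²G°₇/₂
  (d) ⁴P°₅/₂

2

(a)–(b): forbidden (parity).
(a)–(c): allowed.
(a)–(d): forbidden (ΔS, ΔL).
(b)–(c): allowed.
(b)–(d): forbidden (ΔS, ΔL, ΔJ).
(c)–(d): forbidden (parity, ΔS, ΔL).
Allowed pairs: 2 of 6.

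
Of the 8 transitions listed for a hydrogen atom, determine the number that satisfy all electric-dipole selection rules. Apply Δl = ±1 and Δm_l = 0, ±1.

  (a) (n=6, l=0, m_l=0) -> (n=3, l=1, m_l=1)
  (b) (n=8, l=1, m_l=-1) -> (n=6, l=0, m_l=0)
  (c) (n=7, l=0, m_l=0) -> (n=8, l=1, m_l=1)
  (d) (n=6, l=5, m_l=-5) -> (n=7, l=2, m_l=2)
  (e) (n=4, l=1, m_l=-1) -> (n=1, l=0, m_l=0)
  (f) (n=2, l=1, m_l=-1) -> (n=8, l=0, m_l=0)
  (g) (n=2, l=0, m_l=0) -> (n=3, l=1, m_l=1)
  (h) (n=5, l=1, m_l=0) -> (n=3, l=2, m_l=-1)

7

(a) allowed
(b) allowed
(c) allowed
(d) forbidden — Δl = -3 (E1 requires Δl = ±1); Δm_l = +7 (E1 requires Δm_l = 0, ±1)
(e) allowed
(f) allowed
(g) allowed
(h) allowed
Total allowed: 7 of 8.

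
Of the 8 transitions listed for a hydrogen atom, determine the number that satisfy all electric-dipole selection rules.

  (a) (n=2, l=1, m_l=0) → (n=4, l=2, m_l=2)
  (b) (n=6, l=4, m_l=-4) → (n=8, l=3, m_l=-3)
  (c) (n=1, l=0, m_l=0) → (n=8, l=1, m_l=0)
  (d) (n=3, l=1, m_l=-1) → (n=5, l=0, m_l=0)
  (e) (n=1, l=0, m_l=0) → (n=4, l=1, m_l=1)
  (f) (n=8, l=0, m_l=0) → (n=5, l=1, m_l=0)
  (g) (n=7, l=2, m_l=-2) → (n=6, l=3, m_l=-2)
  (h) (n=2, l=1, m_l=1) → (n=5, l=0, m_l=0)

7

(a) forbidden — Δm_l = +2 (E1 requires Δm_l = 0, ±1)
(b) allowed
(c) allowed
(d) allowed
(e) allowed
(f) allowed
(g) allowed
(h) allowed
Total allowed: 7 of 8.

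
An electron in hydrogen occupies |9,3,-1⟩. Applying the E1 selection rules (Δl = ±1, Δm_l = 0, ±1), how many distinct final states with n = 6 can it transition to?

6

E1 requires Δl = ±1, so l_f ∈ {2, 4}; with 0 ≤ l_f ≤ n_f−1 = 5, the allowed l_f values are {2, 4}.
For l_f = 2: m_f ∈ {m_i−1, m_i, m_i+1} ∩ [−2, 2] = {-2, -1, 0} → 3 states.
For l_f = 4: m_f ∈ {m_i−1, m_i, m_i+1} ∩ [−4, 4] = {-2, -1, 0} → 3 states.
Total: 6.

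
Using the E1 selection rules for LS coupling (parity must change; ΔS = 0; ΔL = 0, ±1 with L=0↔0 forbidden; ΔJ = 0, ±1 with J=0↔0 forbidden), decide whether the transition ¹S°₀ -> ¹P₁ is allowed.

allowed

Reading off the term symbols: S 0→0, L 0→1, J 0→1, parity odd→even.
Parity must change: odd → even — satisfied.
ΔS = 0: S: 0 → 0 — satisfied.
ΔL = 0, ±1 (not L=0↔0): L: 0 → 1, ΔL = +1 — satisfied.
ΔJ = 0, ±1 (not J=0↔0): J: 0 → 1, ΔJ = +1 — satisfied.
All four E1 rules are satisfied.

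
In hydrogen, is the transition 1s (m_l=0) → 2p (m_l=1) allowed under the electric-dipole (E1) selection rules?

allowed

l: 0 → 1 (Δl = +1). Δl = ±1 ✓.
Δm_l = 1 − (0) = +1. E1 requires Δm_l = 0, ±1: ✓.
All E1 selection rules are satisfied.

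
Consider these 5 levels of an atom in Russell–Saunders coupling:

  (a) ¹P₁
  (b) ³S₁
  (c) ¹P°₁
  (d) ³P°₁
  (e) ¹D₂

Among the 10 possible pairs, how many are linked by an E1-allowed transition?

(a)–(b): forbidden (parity, ΔS).
(a)–(c): allowed.
(a)–(d): forbidden (ΔS).
(a)–(e): forbidden (parity).
(b)–(c): forbidden (ΔS).
(b)–(d): allowed.
(b)–(e): forbidden (parity, ΔS, ΔL).
(c)–(d): forbidden (parity, ΔS).
(c)–(e): allowed.
(d)–(e): forbidden (ΔS).
Allowed pairs: 3 of 10.

3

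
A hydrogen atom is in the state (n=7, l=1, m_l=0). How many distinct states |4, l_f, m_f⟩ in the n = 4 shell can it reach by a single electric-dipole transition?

E1 requires Δl = ±1, so l_f ∈ {0, 2}; with 0 ≤ l_f ≤ n_f−1 = 3, the allowed l_f values are {0, 2}.
For l_f = 0: m_f ∈ {m_i−1, m_i, m_i+1} ∩ [−0, 0] = {0} → 1 state.
For l_f = 2: m_f ∈ {m_i−1, m_i, m_i+1} ∩ [−2, 2] = {-1, 0, 1} → 3 states.
Total: 4.

4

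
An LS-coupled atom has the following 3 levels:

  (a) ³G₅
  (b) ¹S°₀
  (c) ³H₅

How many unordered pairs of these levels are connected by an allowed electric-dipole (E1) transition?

0

(a)–(b): forbidden (ΔS, ΔL, ΔJ).
(a)–(c): forbidden (parity).
(b)–(c): forbidden (ΔS, ΔL, ΔJ).
Allowed pairs: 0 of 3.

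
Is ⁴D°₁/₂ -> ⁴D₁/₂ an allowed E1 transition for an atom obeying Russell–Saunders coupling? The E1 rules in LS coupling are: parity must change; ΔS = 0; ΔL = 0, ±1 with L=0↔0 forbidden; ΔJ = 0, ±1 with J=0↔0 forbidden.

Initial level: S=3/2, L=2, J=1/2, parity odd. Final level: S=3/2, L=2, J=1/2, parity even.
Parity must change: odd → even — satisfied.
ΔS = 0: S: 3/2 → 3/2 — satisfied.
ΔL = 0, ±1 (not L=0↔0): L: 2 → 2, ΔL = +0 — satisfied.
ΔJ = 0, ±1 (not J=0↔0): J: 1/2 → 1/2, ΔJ = +0 — satisfied.
All four E1 rules are satisfied.

allowed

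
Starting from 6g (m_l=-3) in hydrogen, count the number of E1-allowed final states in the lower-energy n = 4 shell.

2

E1 requires Δl = ±1, so l_f ∈ {3, 5}; with 0 ≤ l_f ≤ n_f−1 = 3, the allowed l_f values are {3}.
For l_f = 3: m_f ∈ {m_i−1, m_i, m_i+1} ∩ [−3, 3] = {-3, -2} → 2 states.
Total: 2.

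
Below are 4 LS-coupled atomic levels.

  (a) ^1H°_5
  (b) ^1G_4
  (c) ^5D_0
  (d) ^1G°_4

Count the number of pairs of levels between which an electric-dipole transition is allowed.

(a)–(b): allowed.
(a)–(c): forbidden (ΔS, ΔL, ΔJ).
(a)–(d): forbidden (parity).
(b)–(c): forbidden (parity, ΔS, ΔL, ΔJ).
(b)–(d): allowed.
(c)–(d): forbidden (ΔS, ΔL, ΔJ).
Allowed pairs: 2 of 6.

2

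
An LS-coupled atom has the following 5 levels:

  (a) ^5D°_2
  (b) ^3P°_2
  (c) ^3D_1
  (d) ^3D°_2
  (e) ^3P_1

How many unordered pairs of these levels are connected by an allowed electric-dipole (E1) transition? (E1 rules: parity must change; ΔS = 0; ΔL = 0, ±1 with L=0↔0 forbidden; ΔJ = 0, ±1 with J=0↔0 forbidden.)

(a)–(b): forbidden (parity, ΔS).
(a)–(c): forbidden (ΔS).
(a)–(d): forbidden (parity, ΔS).
(a)–(e): forbidden (ΔS).
(b)–(c): allowed.
(b)–(d): forbidden (parity).
(b)–(e): allowed.
(c)–(d): allowed.
(c)–(e): forbidden (parity).
(d)–(e): allowed.
Allowed pairs: 4 of 10.

4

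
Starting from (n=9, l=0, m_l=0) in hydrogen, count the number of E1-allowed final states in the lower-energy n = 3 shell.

3

E1 requires Δl = ±1, so l_f ∈ {-1, 1}; with 0 ≤ l_f ≤ n_f−1 = 2, the allowed l_f values are {1}.
For l_f = 1: m_f ∈ {m_i−1, m_i, m_i+1} ∩ [−1, 1] = {-1, 0, 1} → 3 states.
Total: 3.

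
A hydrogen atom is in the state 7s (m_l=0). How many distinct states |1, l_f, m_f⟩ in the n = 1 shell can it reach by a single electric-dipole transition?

E1 requires l_f ∈ {-1, 1}, but neither lies in [0, 0], so no final state is reachable.
Total: 0.

0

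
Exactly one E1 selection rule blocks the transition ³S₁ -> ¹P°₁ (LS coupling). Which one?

Reading off the term symbols: S 1→0, L 0→1, J 1→1, parity even→odd.
ΔS = 0: S: 1 → 0 — fails.
ΔL = 0, ±1 (not L=0↔0): L: 0 → 1, ΔL = +1 — ok.
Parity must change: even → odd — ok.
ΔJ = 0, ±1 (not J=0↔0): J: 1 → 1, ΔJ = +0 — ok.

the ΔS = 0 rule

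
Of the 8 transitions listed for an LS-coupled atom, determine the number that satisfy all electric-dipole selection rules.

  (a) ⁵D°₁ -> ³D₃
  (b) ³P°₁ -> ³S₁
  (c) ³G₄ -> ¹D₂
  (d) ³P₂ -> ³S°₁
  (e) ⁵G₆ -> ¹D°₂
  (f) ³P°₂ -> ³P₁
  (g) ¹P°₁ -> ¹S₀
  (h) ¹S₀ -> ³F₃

4

(a) forbidden (ΔS, ΔJ fail)
(b) allowed
(c) forbidden (parity, ΔS, ΔL, ΔJ fail)
(d) allowed
(e) forbidden (ΔS, ΔL, ΔJ fail)
(f) allowed
(g) allowed
(h) forbidden (parity, ΔS, ΔL, ΔJ fail)
Total allowed: 4 of 8.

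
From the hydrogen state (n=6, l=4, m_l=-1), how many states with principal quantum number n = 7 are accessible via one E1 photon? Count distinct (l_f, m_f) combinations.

6

E1 requires Δl = ±1, so l_f ∈ {3, 5}; with 0 ≤ l_f ≤ n_f−1 = 6, the allowed l_f values are {3, 5}.
For l_f = 3: m_f ∈ {m_i−1, m_i, m_i+1} ∩ [−3, 3] = {-2, -1, 0} → 3 states.
For l_f = 5: m_f ∈ {m_i−1, m_i, m_i+1} ∩ [−5, 5] = {-2, -1, 0} → 3 states.
Total: 6.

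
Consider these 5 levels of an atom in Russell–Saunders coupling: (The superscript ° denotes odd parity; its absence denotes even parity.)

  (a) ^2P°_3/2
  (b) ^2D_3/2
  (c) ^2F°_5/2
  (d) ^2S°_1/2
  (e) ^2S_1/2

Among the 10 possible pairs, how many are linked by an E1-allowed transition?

3

(a)–(b): allowed.
(a)–(c): forbidden (parity, ΔL).
(a)–(d): forbidden (parity).
(a)–(e): allowed.
(b)–(c): allowed.
(b)–(d): forbidden (ΔL).
(b)–(e): forbidden (parity, ΔL).
(c)–(d): forbidden (parity, ΔL, ΔJ).
(c)–(e): forbidden (ΔL, ΔJ).
(d)–(e): forbidden (ΔL).
Allowed pairs: 3 of 10.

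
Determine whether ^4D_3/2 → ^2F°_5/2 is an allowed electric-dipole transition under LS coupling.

forbidden

Initial level: S=3/2, L=2, J=3/2, parity even. Final level: S=1/2, L=3, J=5/2, parity odd.
Parity must change: even → odd — passes.
ΔS = 0: S: 3/2 → 1/2 — fails.
ΔL = 0, ±1 (not L=0↔0): L: 2 → 3, ΔL = +1 — passes.
ΔJ = 0, ±1 (not J=0↔0): J: 3/2 → 5/2, ΔJ = +1 — passes.
Rule(s) violated: ΔS.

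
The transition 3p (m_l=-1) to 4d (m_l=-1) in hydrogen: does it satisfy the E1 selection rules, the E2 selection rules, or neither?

Δl = 2 − 1 = +1; l_i + l_f = 3.
Δm_l = +0.
E1 (Δl = ±1, |Δm_l| ≤ 1): satisfied.
E2 (Δl = 0,±2, l_i+l_f ≥ 2, |Δm_l| ≤ 2): not satisfied.

E1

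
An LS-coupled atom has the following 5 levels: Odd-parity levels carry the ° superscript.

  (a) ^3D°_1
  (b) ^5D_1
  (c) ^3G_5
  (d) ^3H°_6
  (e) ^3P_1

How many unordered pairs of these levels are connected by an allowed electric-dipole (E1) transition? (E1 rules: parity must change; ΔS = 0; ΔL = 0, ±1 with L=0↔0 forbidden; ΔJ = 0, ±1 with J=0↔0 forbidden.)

2

(a)–(b): forbidden (ΔS).
(a)–(c): forbidden (ΔL, ΔJ).
(a)–(d): forbidden (parity, ΔL, ΔJ).
(a)–(e): allowed.
(b)–(c): forbidden (parity, ΔS, ΔL, ΔJ).
(b)–(d): forbidden (ΔS, ΔL, ΔJ).
(b)–(e): forbidden (parity, ΔS).
(c)–(d): allowed.
(c)–(e): forbidden (parity, ΔL, ΔJ).
(d)–(e): forbidden (ΔL, ΔJ).
Allowed pairs: 2 of 10.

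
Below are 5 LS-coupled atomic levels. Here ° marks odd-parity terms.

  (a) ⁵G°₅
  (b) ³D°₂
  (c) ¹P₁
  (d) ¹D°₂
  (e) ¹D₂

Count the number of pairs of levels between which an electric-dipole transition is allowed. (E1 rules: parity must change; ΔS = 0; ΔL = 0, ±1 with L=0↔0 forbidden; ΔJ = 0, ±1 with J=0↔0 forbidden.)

2

(a)–(b): forbidden (parity, ΔS, ΔL, ΔJ).
(a)–(c): forbidden (ΔS, ΔL, ΔJ).
(a)–(d): forbidden (parity, ΔS, ΔL, ΔJ).
(a)–(e): forbidden (ΔS, ΔL, ΔJ).
(b)–(c): forbidden (ΔS).
(b)–(d): forbidden (parity, ΔS).
(b)–(e): forbidden (ΔS).
(c)–(d): allowed.
(c)–(e): forbidden (parity).
(d)–(e): allowed.
Allowed pairs: 2 of 10.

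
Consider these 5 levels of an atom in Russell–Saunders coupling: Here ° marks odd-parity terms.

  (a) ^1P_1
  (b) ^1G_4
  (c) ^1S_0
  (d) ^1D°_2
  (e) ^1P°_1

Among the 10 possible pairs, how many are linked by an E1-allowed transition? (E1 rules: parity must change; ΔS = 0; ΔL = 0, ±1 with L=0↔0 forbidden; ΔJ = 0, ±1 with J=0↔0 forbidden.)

(a)–(b): forbidden (parity, ΔL, ΔJ).
(a)–(c): forbidden (parity).
(a)–(d): allowed.
(a)–(e): allowed.
(b)–(c): forbidden (parity, ΔL, ΔJ).
(b)–(d): forbidden (ΔL, ΔJ).
(b)–(e): forbidden (ΔL, ΔJ).
(c)–(d): forbidden (ΔL, ΔJ).
(c)–(e): allowed.
(d)–(e): forbidden (parity).
Allowed pairs: 3 of 10.

3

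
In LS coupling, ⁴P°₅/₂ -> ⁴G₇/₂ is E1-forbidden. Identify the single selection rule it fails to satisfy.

Parity must change: odd → even — satisfied.
ΔL = 0, ±1 (not L=0↔0): L: 1 → 4, ΔL = +3 — violated.
ΔJ = 0, ±1 (not J=0↔0): J: 5/2 → 7/2, ΔJ = +1 — satisfied.
ΔS = 0: S: 3/2 → 3/2 — satisfied.

the ΔL = 0, ±1 rule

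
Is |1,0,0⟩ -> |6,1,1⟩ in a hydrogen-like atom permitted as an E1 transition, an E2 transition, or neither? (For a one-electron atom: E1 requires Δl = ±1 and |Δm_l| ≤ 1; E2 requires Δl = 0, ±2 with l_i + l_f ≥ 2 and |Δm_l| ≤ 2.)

Δl = 1 − 0 = +1; l_i + l_f = 1.
Δm_l = +1.
E1 (Δl = ±1, |Δm_l| ≤ 1): satisfied.
E2 (Δl = 0,±2, l_i+l_f ≥ 2, |Δm_l| ≤ 2): not satisfied.

E1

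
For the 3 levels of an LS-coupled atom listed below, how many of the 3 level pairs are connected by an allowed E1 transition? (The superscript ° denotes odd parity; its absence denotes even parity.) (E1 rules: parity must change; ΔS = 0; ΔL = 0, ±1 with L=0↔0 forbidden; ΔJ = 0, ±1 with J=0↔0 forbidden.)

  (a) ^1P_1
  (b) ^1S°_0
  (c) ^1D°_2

(a)–(b): allowed.
(a)–(c): allowed.
(b)–(c): forbidden (parity, ΔL, ΔJ).
Allowed pairs: 2 of 3.

2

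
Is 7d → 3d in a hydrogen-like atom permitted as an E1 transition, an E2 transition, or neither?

Δl = 2 − 2 = +0; l_i + l_f = 4.
E1 (Δl = ±1): not satisfied.
E2 (Δl = 0,±2, l_i+l_f ≥ 2): satisfied.

E2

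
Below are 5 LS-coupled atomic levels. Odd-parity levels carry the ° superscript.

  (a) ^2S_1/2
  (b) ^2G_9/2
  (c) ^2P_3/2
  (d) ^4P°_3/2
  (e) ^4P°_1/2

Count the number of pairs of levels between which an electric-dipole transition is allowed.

(a)–(b): forbidden (parity, ΔL, ΔJ).
(a)–(c): forbidden (parity).
(a)–(d): forbidden (ΔS).
(a)–(e): forbidden (ΔS).
(b)–(c): forbidden (parity, ΔL, ΔJ).
(b)–(d): forbidden (ΔS, ΔL, ΔJ).
(b)–(e): forbidden (ΔS, ΔL, ΔJ).
(c)–(d): forbidden (ΔS).
(c)–(e): forbidden (ΔS).
(d)–(e): forbidden (parity).
Allowed pairs: 0 of 10.

0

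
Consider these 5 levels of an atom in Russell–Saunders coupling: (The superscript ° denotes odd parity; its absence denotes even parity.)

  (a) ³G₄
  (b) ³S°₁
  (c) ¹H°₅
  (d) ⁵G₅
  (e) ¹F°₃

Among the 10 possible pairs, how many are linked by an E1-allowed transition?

(a)–(b): forbidden (ΔL, ΔJ).
(a)–(c): forbidden (ΔS).
(a)–(d): forbidden (parity, ΔS).
(a)–(e): forbidden (ΔS).
(b)–(c): forbidden (parity, ΔS, ΔL, ΔJ).
(b)–(d): forbidden (ΔS, ΔL, ΔJ).
(b)–(e): forbidden (parity, ΔS, ΔL, ΔJ).
(c)–(d): forbidden (ΔS).
(c)–(e): forbidden (parity, ΔL, ΔJ).
(d)–(e): forbidden (ΔS, ΔJ).
Allowed pairs: 0 of 10.

0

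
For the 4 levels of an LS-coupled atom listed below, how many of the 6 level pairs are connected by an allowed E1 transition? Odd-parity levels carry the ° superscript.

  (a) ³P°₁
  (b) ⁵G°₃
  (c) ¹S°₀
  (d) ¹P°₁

0

(a)–(b): forbidden (parity, ΔS, ΔL, ΔJ).
(a)–(c): forbidden (parity, ΔS).
(a)–(d): forbidden (parity, ΔS).
(b)–(c): forbidden (parity, ΔS, ΔL, ΔJ).
(b)–(d): forbidden (parity, ΔS, ΔL, ΔJ).
(c)–(d): forbidden (parity).
Allowed pairs: 0 of 6.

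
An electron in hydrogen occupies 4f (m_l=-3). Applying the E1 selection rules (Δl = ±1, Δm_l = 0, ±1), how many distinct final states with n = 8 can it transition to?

4

E1 requires Δl = ±1, so l_f ∈ {2, 4}; with 0 ≤ l_f ≤ n_f−1 = 7, the allowed l_f values are {2, 4}.
For l_f = 2: m_f ∈ {m_i−1, m_i, m_i+1} ∩ [−2, 2] = {-2} → 1 state.
For l_f = 4: m_f ∈ {m_i−1, m_i, m_i+1} ∩ [−4, 4] = {-4, -3, -2} → 3 states.
Total: 4.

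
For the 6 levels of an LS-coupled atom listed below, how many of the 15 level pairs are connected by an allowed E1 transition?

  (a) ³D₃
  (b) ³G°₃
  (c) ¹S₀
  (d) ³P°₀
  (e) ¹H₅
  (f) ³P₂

0

(a)–(b): forbidden (ΔL).
(a)–(c): forbidden (parity, ΔS, ΔL, ΔJ).
(a)–(d): forbidden (ΔJ).
(a)–(e): forbidden (parity, ΔS, ΔL, ΔJ).
(a)–(f): forbidden (parity).
(b)–(c): forbidden (ΔS, ΔL, ΔJ).
(b)–(d): forbidden (parity, ΔL, ΔJ).
(b)–(e): forbidden (ΔS, ΔJ).
(b)–(f): forbidden (ΔL).
(c)–(d): forbidden (ΔS, ΔJ).
(c)–(e): forbidden (parity, ΔL, ΔJ).
(c)–(f): forbidden (parity, ΔS, ΔJ).
(d)–(e): forbidden (ΔS, ΔL, ΔJ).
(d)–(f): forbidden (ΔJ).
(e)–(f): forbidden (parity, ΔS, ΔL, ΔJ).
Allowed pairs: 0 of 15.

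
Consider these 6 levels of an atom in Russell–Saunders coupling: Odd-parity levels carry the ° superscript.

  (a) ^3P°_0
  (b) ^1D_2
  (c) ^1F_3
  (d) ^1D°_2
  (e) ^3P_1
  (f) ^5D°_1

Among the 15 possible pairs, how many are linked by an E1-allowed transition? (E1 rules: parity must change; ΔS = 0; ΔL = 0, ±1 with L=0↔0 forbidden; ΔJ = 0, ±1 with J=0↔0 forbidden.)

(a)–(b): forbidden (ΔS, ΔJ).
(a)–(c): forbidden (ΔS, ΔL, ΔJ).
(a)–(d): forbidden (parity, ΔS, ΔJ).
(a)–(e): allowed.
(a)–(f): forbidden (parity, ΔS).
(b)–(c): forbidden (parity).
(b)–(d): allowed.
(b)–(e): forbidden (parity, ΔS).
(b)–(f): forbidden (ΔS).
(c)–(d): allowed.
(c)–(e): forbidden (parity, ΔS, ΔL, ΔJ).
(c)–(f): forbidden (ΔS, ΔJ).
(d)–(e): forbidden (ΔS).
(d)–(f): forbidden (parity, ΔS).
(e)–(f): forbidden (ΔS).
Allowed pairs: 3 of 15.

3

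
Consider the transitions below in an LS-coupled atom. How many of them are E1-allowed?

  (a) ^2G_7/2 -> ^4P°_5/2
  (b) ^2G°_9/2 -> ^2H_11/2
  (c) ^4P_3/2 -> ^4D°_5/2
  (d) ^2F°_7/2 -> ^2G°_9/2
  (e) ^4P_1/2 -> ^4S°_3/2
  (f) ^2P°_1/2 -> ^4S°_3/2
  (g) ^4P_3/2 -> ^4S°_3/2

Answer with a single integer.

(a) forbidden (ΔS, ΔL fail)
(b) allowed
(c) allowed
(d) forbidden (parity fails)
(e) allowed
(f) forbidden (parity, ΔS fail)
(g) allowed
Total allowed: 4 of 7.

4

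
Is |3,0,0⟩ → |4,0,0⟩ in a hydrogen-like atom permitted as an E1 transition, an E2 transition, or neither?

Δl = 0 − 0 = +0; l_i + l_f = 0.
Δm_l = +0.
E1 (Δl = ±1, |Δm_l| ≤ 1): not satisfied.
E2 (Δl = 0,±2, l_i+l_f ≥ 2, |Δm_l| ≤ 2): not satisfied.

neither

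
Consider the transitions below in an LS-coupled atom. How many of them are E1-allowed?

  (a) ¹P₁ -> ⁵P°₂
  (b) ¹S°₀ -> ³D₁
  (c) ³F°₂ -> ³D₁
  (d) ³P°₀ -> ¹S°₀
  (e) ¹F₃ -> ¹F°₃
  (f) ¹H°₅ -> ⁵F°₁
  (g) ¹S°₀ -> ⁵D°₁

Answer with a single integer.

2

(a) forbidden (ΔS fails)
(b) forbidden (ΔS, ΔL fail)
(c) allowed
(d) forbidden (parity, ΔS, ΔJ fail)
(e) allowed
(f) forbidden (parity, ΔS, ΔL, ΔJ fail)
(g) forbidden (parity, ΔS, ΔL fail)
Total allowed: 2 of 7.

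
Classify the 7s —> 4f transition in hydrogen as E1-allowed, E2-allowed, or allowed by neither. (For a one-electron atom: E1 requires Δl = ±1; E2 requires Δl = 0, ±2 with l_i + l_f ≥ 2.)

Δl = 3 − 0 = +3; l_i + l_f = 3.
E1 (Δl = ±1): not satisfied.
E2 (Δl = 0,±2, l_i+l_f ≥ 2): not satisfied.

neither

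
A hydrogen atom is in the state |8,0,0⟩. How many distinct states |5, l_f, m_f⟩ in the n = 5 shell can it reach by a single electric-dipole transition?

E1 requires Δl = ±1, so l_f ∈ {-1, 1}; with 0 ≤ l_f ≤ n_f−1 = 4, the allowed l_f values are {1}.
For l_f = 1: m_f ∈ {m_i−1, m_i, m_i+1} ∩ [−1, 1] = {-1, 0, 1} → 3 states.
Total: 3.

3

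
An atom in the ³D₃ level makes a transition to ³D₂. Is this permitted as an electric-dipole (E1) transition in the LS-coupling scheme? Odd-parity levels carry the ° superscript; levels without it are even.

Parity must change: even → even — fails.
ΔS = 0: S: 1 → 1 — passes.
ΔL = 0, ±1 (not L=0↔0): L: 2 → 2, ΔL = +0 — passes.
ΔJ = 0, ±1 (not J=0↔0): J: 3 → 2, ΔJ = -1 — passes.
Rule(s) violated: parity.

forbidden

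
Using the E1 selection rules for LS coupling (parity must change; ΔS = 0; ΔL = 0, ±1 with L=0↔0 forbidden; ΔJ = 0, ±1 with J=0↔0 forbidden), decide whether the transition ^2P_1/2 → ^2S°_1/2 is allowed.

Reading off the term symbols: S 1/2→1/2, L 1→0, J 1/2→1/2, parity even→odd.
Parity must change: even → odd — satisfied.
ΔS = 0: S: 1/2 → 1/2 — satisfied.
ΔL = 0, ±1 (not L=0↔0): L: 1 → 0, ΔL = -1 — satisfied.
ΔJ = 0, ±1 (not J=0↔0): J: 1/2 → 1/2, ΔJ = +0 — satisfied.
All four E1 rules are satisfied.

allowed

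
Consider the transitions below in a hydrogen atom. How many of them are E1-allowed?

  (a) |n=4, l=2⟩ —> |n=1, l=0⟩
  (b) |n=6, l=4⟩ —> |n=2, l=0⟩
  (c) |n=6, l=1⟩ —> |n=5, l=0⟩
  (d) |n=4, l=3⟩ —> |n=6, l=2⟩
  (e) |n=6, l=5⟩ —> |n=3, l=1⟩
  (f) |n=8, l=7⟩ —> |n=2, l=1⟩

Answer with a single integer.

2

(a) forbidden — Δl = -2 (E1 requires Δl = ±1)
(b) forbidden — Δl = -4 (E1 requires Δl = ±1)
(c) allowed
(d) allowed
(e) forbidden — Δl = -4 (E1 requires Δl = ±1)
(f) forbidden — Δl = -6 (E1 requires Δl = ±1)
Total allowed: 2 of 6.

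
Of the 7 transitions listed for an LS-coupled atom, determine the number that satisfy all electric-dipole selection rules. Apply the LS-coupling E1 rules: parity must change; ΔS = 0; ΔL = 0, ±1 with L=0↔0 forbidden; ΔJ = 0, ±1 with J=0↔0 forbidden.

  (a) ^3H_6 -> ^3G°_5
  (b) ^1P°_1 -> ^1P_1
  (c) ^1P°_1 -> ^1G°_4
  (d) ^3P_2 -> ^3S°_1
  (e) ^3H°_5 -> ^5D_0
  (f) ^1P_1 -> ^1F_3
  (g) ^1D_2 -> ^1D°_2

4

(a) allowed
(b) allowed
(c) forbidden (parity, ΔL, ΔJ fail)
(d) allowed
(e) forbidden (ΔS, ΔL, ΔJ fail)
(f) forbidden (parity, ΔL, ΔJ fail)
(g) allowed
Total allowed: 4 of 7.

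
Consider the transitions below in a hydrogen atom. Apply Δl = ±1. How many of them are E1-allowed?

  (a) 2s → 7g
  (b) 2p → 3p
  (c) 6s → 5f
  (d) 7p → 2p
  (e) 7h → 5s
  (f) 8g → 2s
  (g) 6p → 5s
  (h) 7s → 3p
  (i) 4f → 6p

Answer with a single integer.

(a) forbidden — Δl = +4 (E1 requires Δl = ±1)
(b) forbidden — Δl = +0 (E1 requires Δl = ±1)
(c) forbidden — Δl = +3 (E1 requires Δl = ±1)
(d) forbidden — Δl = +0 (E1 requires Δl = ±1)
(e) forbidden — Δl = -5 (E1 requires Δl = ±1)
(f) forbidden — Δl = -4 (E1 requires Δl = ±1)
(g) allowed
(h) allowed
(i) forbidden — Δl = -2 (E1 requires Δl = ±1)
Total allowed: 2 of 9.

2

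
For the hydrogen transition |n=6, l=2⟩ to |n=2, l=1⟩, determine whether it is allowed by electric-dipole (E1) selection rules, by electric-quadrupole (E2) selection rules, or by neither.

E1

Δl = 1 − 2 = -1; l_i + l_f = 3.
E1 (Δl = ±1): satisfied.
E2 (Δl = 0,±2, l_i+l_f ≥ 2): not satisfied.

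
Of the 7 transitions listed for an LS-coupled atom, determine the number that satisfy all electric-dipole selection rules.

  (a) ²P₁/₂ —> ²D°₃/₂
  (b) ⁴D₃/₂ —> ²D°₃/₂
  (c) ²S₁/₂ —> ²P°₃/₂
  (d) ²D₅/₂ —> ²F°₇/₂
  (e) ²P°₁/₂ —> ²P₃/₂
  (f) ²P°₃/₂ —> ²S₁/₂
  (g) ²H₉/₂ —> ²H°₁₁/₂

(a) allowed
(b) forbidden (ΔS fails)
(c) allowed
(d) allowed
(e) allowed
(f) allowed
(g) allowed
Total allowed: 6 of 7.

6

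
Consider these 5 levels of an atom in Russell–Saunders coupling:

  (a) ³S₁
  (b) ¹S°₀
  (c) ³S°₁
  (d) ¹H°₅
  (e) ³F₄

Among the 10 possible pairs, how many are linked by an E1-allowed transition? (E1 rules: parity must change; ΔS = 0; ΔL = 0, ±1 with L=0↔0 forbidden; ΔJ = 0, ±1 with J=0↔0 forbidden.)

0

(a)–(b): forbidden (ΔS, ΔL).
(a)–(c): forbidden (ΔL).
(a)–(d): forbidden (ΔS, ΔL, ΔJ).
(a)–(e): forbidden (parity, ΔL, ΔJ).
(b)–(c): forbidden (parity, ΔS, ΔL).
(b)–(d): forbidden (parity, ΔL, ΔJ).
(b)–(e): forbidden (ΔS, ΔL, ΔJ).
(c)–(d): forbidden (parity, ΔS, ΔL, ΔJ).
(c)–(e): forbidden (ΔL, ΔJ).
(d)–(e): forbidden (ΔS, ΔL).
Allowed pairs: 0 of 10.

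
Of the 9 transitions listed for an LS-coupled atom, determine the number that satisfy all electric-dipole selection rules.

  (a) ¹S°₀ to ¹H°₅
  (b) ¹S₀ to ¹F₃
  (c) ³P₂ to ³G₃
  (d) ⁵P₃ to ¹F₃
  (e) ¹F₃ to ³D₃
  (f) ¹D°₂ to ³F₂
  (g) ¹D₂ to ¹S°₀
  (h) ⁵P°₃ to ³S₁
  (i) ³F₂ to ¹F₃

0

(a) forbidden (parity, ΔL, ΔJ fail)
(b) forbidden (parity, ΔL, ΔJ fail)
(c) forbidden (parity, ΔL fail)
(d) forbidden (parity, ΔS, ΔL fail)
(e) forbidden (parity, ΔS fail)
(f) forbidden (ΔS fails)
(g) forbidden (ΔL, ΔJ fail)
(h) forbidden (ΔS, ΔJ fail)
(i) forbidden (parity, ΔS fail)
Total allowed: 0 of 9.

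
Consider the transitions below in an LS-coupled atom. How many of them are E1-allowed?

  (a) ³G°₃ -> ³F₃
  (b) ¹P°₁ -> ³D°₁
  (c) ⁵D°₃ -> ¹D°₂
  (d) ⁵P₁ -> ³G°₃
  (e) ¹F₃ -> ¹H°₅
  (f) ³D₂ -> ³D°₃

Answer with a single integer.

2

(a) allowed
(b) forbidden (parity, ΔS fail)
(c) forbidden (parity, ΔS fail)
(d) forbidden (ΔS, ΔL, ΔJ fail)
(e) forbidden (ΔL, ΔJ fail)
(f) allowed
Total allowed: 2 of 6.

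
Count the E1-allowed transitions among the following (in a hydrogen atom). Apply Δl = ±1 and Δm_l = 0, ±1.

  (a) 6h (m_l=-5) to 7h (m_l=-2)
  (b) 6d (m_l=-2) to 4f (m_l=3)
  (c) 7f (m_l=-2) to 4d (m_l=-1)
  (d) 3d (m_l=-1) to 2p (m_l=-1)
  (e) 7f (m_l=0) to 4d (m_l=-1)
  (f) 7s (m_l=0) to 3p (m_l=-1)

(a) forbidden — Δl = +0 (E1 requires Δl = ±1); Δm_l = +3 (E1 requires Δm_l = 0, ±1)
(b) forbidden — Δm_l = +5 (E1 requires Δm_l = 0, ±1)
(c) allowed
(d) allowed
(e) allowed
(f) allowed
Total allowed: 4 of 6.

4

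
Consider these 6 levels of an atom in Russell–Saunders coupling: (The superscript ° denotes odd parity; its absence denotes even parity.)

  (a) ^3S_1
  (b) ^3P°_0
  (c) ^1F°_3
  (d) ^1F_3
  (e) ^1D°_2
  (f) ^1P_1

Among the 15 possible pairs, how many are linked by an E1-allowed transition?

4

(a)–(b): allowed.
(a)–(c): forbidden (ΔS, ΔL, ΔJ).
(a)–(d): forbidden (parity, ΔS, ΔL, ΔJ).
(a)–(e): forbidden (ΔS, ΔL).
(a)–(f): forbidden (parity, ΔS).
(b)–(c): forbidden (parity, ΔS, ΔL, ΔJ).
(b)–(d): forbidden (ΔS, ΔL, ΔJ).
(b)–(e): forbidden (parity, ΔS, ΔJ).
(b)–(f): forbidden (ΔS).
(c)–(d): allowed.
(c)–(e): forbidden (parity).
(c)–(f): forbidden (ΔL, ΔJ).
(d)–(e): allowed.
(d)–(f): forbidden (parity, ΔL, ΔJ).
(e)–(f): allowed.
Allowed pairs: 4 of 15.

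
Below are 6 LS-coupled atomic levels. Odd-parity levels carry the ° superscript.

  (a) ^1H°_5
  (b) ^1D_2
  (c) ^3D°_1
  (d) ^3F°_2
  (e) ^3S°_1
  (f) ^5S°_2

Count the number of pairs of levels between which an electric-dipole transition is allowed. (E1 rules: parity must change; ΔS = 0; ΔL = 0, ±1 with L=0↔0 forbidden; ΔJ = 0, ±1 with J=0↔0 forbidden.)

0

(a)–(b): forbidden (ΔL, ΔJ).
(a)–(c): forbidden (parity, ΔS, ΔL, ΔJ).
(a)–(d): forbidden (parity, ΔS, ΔL, ΔJ).
(a)–(e): forbidden (parity, ΔS, ΔL, ΔJ).
(a)–(f): forbidden (parity, ΔS, ΔL, ΔJ).
(b)–(c): forbidden (ΔS).
(b)–(d): forbidden (ΔS).
(b)–(e): forbidden (ΔS, ΔL).
(b)–(f): forbidden (ΔS, ΔL).
(c)–(d): forbidden (parity).
(c)–(e): forbidden (parity, ΔL).
(c)–(f): forbidden (parity, ΔS, ΔL).
(d)–(e): forbidden (parity, ΔL).
(d)–(f): forbidden (parity, ΔS, ΔL).
(e)–(f): forbidden (parity, ΔS, ΔL).
Allowed pairs: 0 of 15.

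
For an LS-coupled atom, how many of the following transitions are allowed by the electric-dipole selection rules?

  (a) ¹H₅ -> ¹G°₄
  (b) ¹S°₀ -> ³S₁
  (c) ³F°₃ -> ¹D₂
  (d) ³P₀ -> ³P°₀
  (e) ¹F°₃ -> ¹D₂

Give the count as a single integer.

(a) allowed
(b) forbidden (ΔS, ΔL fail)
(c) forbidden (ΔS fails)
(d) forbidden (ΔJ fails)
(e) allowed
Total allowed: 2 of 5.

2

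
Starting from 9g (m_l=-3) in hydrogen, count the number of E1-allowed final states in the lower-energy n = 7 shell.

5

E1 requires Δl = ±1, so l_f ∈ {3, 5}; with 0 ≤ l_f ≤ n_f−1 = 6, the allowed l_f values are {3, 5}.
For l_f = 3: m_f ∈ {m_i−1, m_i, m_i+1} ∩ [−3, 3] = {-3, -2} → 2 states.
For l_f = 5: m_f ∈ {m_i−1, m_i, m_i+1} ∩ [−5, 5] = {-4, -3, -2} → 3 states.
Total: 5.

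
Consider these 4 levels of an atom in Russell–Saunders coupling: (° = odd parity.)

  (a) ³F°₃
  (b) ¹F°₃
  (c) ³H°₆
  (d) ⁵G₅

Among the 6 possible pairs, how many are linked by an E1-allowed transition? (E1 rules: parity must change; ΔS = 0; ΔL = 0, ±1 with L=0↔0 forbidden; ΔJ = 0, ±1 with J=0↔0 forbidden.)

0

(a)–(b): forbidden (parity, ΔS).
(a)–(c): forbidden (parity, ΔL, ΔJ).
(a)–(d): forbidden (ΔS, ΔJ).
(b)–(c): forbidden (parity, ΔS, ΔL, ΔJ).
(b)–(d): forbidden (ΔS, ΔJ).
(c)–(d): forbidden (ΔS).
Allowed pairs: 0 of 6.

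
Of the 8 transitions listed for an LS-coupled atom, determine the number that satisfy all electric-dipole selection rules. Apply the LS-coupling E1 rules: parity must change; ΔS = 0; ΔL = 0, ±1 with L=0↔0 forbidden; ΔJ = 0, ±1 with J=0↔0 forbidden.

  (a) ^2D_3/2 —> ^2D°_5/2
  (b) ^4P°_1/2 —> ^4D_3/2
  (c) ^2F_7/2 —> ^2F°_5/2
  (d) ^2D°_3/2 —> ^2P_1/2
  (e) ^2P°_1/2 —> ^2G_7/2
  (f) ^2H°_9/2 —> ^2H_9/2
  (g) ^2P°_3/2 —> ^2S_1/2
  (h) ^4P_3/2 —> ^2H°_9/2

(a) allowed
(b) allowed
(c) allowed
(d) allowed
(e) forbidden (ΔL, ΔJ fail)
(f) allowed
(g) allowed
(h) forbidden (ΔS, ΔL, ΔJ fail)
Total allowed: 6 of 8.

6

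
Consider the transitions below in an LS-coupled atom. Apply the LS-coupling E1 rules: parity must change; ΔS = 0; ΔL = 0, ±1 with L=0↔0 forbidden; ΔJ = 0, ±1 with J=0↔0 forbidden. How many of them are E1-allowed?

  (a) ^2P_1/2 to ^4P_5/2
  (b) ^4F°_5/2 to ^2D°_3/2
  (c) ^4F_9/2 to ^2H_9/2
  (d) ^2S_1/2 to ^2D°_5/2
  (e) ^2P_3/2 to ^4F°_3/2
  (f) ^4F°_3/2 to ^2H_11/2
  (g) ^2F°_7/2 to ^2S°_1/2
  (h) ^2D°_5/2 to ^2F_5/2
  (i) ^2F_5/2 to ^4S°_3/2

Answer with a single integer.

1

(a) forbidden (parity, ΔS, ΔJ fail)
(b) forbidden (parity, ΔS fail)
(c) forbidden (parity, ΔS, ΔL fail)
(d) forbidden (ΔL, ΔJ fail)
(e) forbidden (ΔS, ΔL fail)
(f) forbidden (ΔS, ΔL, ΔJ fail)
(g) forbidden (parity, ΔL, ΔJ fail)
(h) allowed
(i) forbidden (ΔS, ΔL fail)
Total allowed: 1 of 9.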